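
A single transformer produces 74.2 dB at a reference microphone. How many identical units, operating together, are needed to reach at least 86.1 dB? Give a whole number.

16

Need L₁ + 10·log₁₀ N ≥ 86.1, i.e. log₁₀ N ≥ 1.19.
N ≥ 10^(11.9/10) = 15.488, so N = 16.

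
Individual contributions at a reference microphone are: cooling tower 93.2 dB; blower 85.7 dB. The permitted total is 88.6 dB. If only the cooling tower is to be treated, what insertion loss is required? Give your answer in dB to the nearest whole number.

8 dB

Fixed contribution from the other source: Σ 10^(L/10) = 10^(85.7/10) = 3.715e+08 (85.70 dB).
To meet 88.6 dB overall, the treated cooling tower may contribute at most 10^(88.6/10) − 3.715e+08 = 3.529e+08, i.e. 85.48 dB.
Required insertion loss = 93.2 − 85.48 = 7.72 dB.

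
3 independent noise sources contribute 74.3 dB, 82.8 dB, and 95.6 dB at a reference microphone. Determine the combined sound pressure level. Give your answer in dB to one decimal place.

For uncorrelated sources the intensities add, so convert each level to linear form, sum, and take 10·log₁₀ of the total.
Σ 10^(L/10) = 10^(74.3/10) + 10^(82.8/10) + 10^(95.6/10) = 3.848e+09.
L_total = 10·log₁₀(3.848e+09) = 95.85 dB.

95.9 dB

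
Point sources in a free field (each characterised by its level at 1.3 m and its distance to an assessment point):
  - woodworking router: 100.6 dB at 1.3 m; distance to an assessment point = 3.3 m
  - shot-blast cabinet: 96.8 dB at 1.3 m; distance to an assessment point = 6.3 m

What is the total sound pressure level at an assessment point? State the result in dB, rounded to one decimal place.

93.0 dB

First find each source's level at the receiver (point-source: −20·log₁₀(r/r_ref)), then combine on an intensity basis.
woodworking router: 100.6 − 20·log₁₀(3.3/1.3) = 100.6 − 8.09 = 92.51 dB.
shot-blast cabinet: 96.8 − 20·log₁₀(6.3/1.3) = 96.8 − 13.71 = 83.09 dB.
Σ 10^(L/10) = 1.986e+09 → L_total = 10·log₁₀(1.986e+09) = 92.98 dB.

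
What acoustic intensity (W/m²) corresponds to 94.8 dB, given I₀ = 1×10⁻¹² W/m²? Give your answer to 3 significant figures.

I = I₀·10^(L/10) = 10⁻¹² × 10^(94.8/10) = 10^(-2.520).

0.00302 W/m²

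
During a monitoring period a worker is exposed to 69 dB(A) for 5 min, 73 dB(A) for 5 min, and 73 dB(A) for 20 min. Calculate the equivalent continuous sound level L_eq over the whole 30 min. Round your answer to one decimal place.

L_eq = 10·log₁₀[(1/T)·Σ tᵢ·10^(Lᵢ/10)] with T = 30 min.
Σ tᵢ·10^(Lᵢ/10) = 5·10^(69/10) + 5·10^(73/10) + 20·10^(73/10) = 5.385e+08.
L_eq = 10·log₁₀(5.385e+08/30) = 72.54 dB(A).

72.5 dB(A)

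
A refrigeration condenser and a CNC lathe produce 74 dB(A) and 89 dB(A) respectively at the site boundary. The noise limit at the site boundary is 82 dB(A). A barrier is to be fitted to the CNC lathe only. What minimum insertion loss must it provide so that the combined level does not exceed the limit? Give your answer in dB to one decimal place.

7.7 dB

Fixed contribution from the other source: Σ 10^(L/10) = 10^(74/10) = 2.512e+07 (74.00 dB(A)).
To meet 82 dB(A) overall, the treated CNC lathe may contribute at most 10^(82/10) − 2.512e+07 = 1.334e+08, i.e. 81.25 dB(A).
Required insertion loss = 89 − 81.25 = 7.75 dB.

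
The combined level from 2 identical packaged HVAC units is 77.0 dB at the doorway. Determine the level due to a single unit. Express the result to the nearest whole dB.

For N identical incoherent sources L_total = L₁ + 10·log₁₀ N, so L₁ = 77.0 − 10·log₁₀(2) = 77.0 − 3.010.

74 dB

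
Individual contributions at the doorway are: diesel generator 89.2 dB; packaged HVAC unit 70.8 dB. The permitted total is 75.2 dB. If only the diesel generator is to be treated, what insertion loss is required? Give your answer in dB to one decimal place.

16.0 dB

Fixed contribution from the other source: Σ 10^(L/10) = 10^(70.8/10) = 1.202e+07 (70.80 dB).
To meet 75.2 dB overall, the treated diesel generator may contribute at most 10^(75.2/10) − 1.202e+07 = 2.109e+07, i.e. 73.24 dB.
Required insertion loss = 89.2 − 73.24 = 15.96 dB.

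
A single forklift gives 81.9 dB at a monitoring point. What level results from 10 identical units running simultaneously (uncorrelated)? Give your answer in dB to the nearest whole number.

92 dB

L_total = L₁ + 10·log₁₀ N for N identical incoherent sources.
L_total = 81.9 + 10·log₁₀(10) = 81.9 + 10.000 = 91.90 dB.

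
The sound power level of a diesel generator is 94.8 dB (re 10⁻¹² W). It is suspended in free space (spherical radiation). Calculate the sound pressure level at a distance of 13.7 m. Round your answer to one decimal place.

L_p = L_w − 10·log₁₀(4π·r²) with r = 13.7 m.
4π·r² = 2359 m², 10·log₁₀ of that is 33.727 dB.
L_p = 94.8 − 33.727 = 61.07 dB.

61.1 dB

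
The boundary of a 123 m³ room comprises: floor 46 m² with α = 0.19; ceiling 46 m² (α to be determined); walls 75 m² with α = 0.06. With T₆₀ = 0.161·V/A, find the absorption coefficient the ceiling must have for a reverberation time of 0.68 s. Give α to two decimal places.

A = 0.161·V/T₆₀ = 0.161·123/0.68 = 29.12 m² sabins.
Absorption from the other surfaces = 46·0.19 + 75·0.06 = 13.24 m², so the ceiling must supply 15.88 m² over 46 m².
α = 15.88/46 = 0.345.

0.35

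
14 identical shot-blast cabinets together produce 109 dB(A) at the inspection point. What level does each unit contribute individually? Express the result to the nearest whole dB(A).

For N identical incoherent sources L_total = L₁ + 10·log₁₀ N, so L₁ = 109 − 10·log₁₀(14) = 109 − 11.461.

98 dB(A)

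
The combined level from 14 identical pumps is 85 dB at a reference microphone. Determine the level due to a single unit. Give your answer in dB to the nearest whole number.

Dividing the total intensity by 14 lowers the level by 10·log₁₀ 14 = 11.461 dB: L₁ = 85 − 11.461.

74 dB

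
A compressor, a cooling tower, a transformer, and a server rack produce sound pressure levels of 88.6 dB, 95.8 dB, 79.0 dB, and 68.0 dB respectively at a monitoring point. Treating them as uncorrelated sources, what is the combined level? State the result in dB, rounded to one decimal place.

For uncorrelated sources the intensities add, so convert each level to linear form, sum, and take 10·log₁₀ of the total.
Σ 10^(L/10) = 10^(88.6/10) + 10^(95.8/10) + 10^(79.0/10) + 10^(68.0/10) = 4.612e+09.
L_total = 10·log₁₀(4.612e+09) = 96.64 dB.

96.6 dB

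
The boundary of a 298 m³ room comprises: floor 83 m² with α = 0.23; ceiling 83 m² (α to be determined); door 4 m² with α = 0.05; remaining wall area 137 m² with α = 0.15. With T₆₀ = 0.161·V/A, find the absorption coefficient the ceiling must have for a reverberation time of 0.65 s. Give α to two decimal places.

0.41

A = 0.161·V/T₆₀ = 0.161·298/0.65 = 73.81 m² sabins.
Absorption from the other surfaces = 83·0.23 + 4·0.05 + 137·0.15 = 39.84 m², so the ceiling must supply 33.97 m² over 83 m².
α = 33.97/83 = 0.409.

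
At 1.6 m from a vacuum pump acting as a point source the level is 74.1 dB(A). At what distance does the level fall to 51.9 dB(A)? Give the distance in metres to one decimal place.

Point-source spreading drops the level by 20·log₁₀(r₂/r₁); inverting, r₂/r₁ = 10^(ΔL/20).
r₂ = 1.6·10^((74.1−51.9)/20) = 1.6·10^(22.2/20) = 20.61 m.

20.6 m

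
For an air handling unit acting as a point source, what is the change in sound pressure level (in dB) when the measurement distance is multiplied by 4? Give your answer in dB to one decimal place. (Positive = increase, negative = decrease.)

With spherical spreading the level changes by −20·log₁₀(r₂/r₁).
ΔL = −20·log₁₀(4) = -12.04 dB.

-12.0 dB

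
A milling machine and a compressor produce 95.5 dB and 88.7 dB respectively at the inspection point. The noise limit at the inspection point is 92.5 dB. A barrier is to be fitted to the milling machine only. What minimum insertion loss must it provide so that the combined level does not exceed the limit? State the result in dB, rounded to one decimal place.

5.3 dB

Fixed contribution from the other source: Σ 10^(L/10) = 10^(88.7/10) = 7.413e+08 (88.70 dB).
The limit corresponds to 10^(92.5/10) = 1.778e+09; subtracting the fixed part leaves 1.037e+09 for the milling machine, i.e. 90.16 dB.
Required insertion loss = 95.5 − 90.16 = 5.34 dB.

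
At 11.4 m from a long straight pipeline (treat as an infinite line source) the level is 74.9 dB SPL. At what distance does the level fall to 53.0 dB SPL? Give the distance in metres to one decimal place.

1765.7 m

For a line source L₁ − L₂ = 10·log₁₀(r₂/r₁), so r₂ = r₁·10^((L₁−L₂)/10).
r₂ = 11.4·10^((74.9−53.0)/10) = 11.4·10^(21.9/10) = 1765.65 m.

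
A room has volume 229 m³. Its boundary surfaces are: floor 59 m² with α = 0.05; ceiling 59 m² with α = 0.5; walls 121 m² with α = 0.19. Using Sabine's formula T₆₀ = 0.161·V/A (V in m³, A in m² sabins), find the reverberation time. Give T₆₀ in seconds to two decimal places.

A = Σ Sᵢαᵢ = 59·0.05 + 59·0.5 + 121·0.19 = 55.44 m².
T₆₀ = 0.161·V/A = 0.161·229/55.44 = 0.665 s.

0.67 s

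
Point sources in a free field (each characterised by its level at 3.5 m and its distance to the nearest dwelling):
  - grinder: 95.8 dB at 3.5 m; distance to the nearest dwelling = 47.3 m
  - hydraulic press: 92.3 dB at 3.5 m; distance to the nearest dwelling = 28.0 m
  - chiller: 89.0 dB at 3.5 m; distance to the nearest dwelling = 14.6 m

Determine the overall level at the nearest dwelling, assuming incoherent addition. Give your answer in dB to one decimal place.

79.7 dB

Apply inverse-square spreading to bring every level to the receiver, then sum 10^(L/10).
grinder: 95.8 − 20·log₁₀(47.3/3.5) = 95.8 − 22.62 = 73.18 dB.
hydraulic press: 92.3 − 20·log₁₀(28.0/3.5) = 92.3 − 18.06 = 74.24 dB.
chiller: 89.0 − 20·log₁₀(14.6/3.5) = 89.0 − 12.41 = 76.59 dB.
Σ 10^(L/10) = 9.300e+07 → L_total = 10·log₁₀(9.300e+07) = 79.68 dB.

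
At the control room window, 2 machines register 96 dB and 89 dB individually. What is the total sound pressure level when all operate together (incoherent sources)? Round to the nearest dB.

For uncorrelated sources the intensities add, so convert each level to linear form, sum, and take 10·log₁₀ of the total.
Σ 10^(L/10) = 10^(96/10) + 10^(89/10) = 4.775e+09.
L_total = 10·log₁₀(4.775e+09) = 96.79 dB.

97 dB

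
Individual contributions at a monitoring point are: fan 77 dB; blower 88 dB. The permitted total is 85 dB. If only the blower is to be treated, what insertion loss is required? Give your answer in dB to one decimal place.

Everything except the blower sums to 10^(77/10) = 5.012e+07 in linear terms, 77.00 dB.
To meet 85 dB overall, the treated blower may contribute at most 10^(85/10) − 5.012e+07 = 2.661e+08, i.e. 84.25 dB.
So the blower must be reduced from 88 to 84.25 dB: IL = 3.75 dB.

3.7 dB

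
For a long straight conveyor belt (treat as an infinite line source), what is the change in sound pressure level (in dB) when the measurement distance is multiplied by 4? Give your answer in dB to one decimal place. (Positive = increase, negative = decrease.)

-6.0 dB

With cylindrical spreading the level changes by −10·log₁₀(r₂/r₁).
ΔL = −10·log₁₀(4) = -6.02 dB.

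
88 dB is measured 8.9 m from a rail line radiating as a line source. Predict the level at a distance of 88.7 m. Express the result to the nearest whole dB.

78 dB

Cylindrical spreading from a line source gives a 10·log₁₀(r₂/r₁) drop.
L₂ = 88 − 10·log₁₀(88.7/8.9) = 88 − 9.985 = 78.01 dB.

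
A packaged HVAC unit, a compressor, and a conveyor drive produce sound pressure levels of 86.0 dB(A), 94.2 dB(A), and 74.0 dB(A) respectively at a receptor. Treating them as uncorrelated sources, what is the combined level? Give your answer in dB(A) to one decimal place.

94.8 dB(A)

For uncorrelated sources the intensities add, so convert each level to linear form, sum, and take 10·log₁₀ of the total.
Σ 10^(L/10) = 10^(86.0/10) + 10^(94.2/10) + 10^(74.0/10) = 3.053e+09.
L_total = 10·log₁₀(3.053e+09) = 94.85 dB(A).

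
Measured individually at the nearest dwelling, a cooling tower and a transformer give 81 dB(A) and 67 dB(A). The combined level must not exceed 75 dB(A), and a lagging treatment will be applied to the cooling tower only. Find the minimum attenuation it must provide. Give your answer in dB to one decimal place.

6.7 dB

Everything except the cooling tower sums to 10^(67/10) = 5.012e+06 in linear terms, 67.00 dB(A).
To meet 75 dB(A) overall, the treated cooling tower may contribute at most 10^(75/10) − 5.012e+06 = 2.661e+07, i.e. 74.25 dB(A).
So the cooling tower must be reduced from 81 to 74.25 dB(A): IL = 6.75 dB.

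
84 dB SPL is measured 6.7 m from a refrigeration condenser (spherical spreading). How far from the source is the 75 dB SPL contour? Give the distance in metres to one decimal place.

18.9 m

Point-source spreading drops the level by 20·log₁₀(r₂/r₁); inverting, r₂/r₁ = 10^(ΔL/20).
r₂ = 6.7·10^((84−75)/20) = 6.7·10^(9.0/20) = 18.88 m.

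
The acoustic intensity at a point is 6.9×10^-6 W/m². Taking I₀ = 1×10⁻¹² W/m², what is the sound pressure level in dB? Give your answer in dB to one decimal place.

L = 10·log₁₀(I/I₀) = 10·log₁₀(6.9×10^-6/10⁻¹²) = 10·log₁₀(6.9×10^6).
L = 10·(0.8388 + 6) = 68.39 dB.

68.4 dB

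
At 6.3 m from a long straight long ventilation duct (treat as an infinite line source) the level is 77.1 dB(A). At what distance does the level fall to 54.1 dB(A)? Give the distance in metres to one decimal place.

1257.0 m

Line-source spreading drops the level by 10·log₁₀(r₂/r₁); inverting, r₂/r₁ = 10^(ΔL/10).
r₂ = 6.3·10^((77.1−54.1)/10) = 6.3·10^(23.0/10) = 1257.02 m.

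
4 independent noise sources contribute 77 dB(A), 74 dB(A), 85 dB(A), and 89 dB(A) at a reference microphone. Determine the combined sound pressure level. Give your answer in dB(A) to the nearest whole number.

For uncorrelated sources the intensities add, so convert each level to linear form, sum, and take 10·log₁₀ of the total.
Σ 10^(L/10) = 10^(77/10) + 10^(74/10) + 10^(85/10) + 10^(89/10) = 1.186e+09.
L_total = 10·log₁₀(1.186e+09) = 90.74 dB(A).

91 dB(A)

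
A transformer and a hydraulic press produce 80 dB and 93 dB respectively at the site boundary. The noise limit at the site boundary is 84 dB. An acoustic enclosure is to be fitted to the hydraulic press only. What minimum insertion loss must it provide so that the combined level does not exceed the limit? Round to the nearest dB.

11 dB

Fixed contribution from the other source: Σ 10^(L/10) = 10^(80/10) = 1.000e+08 (80.00 dB).
The limit corresponds to 10^(84/10) = 2.512e+08; subtracting the fixed part leaves 1.512e+08 for the hydraulic press, i.e. 81.80 dB.
So the hydraulic press must be reduced from 93 to 81.80 dB: IL = 11.20 dB.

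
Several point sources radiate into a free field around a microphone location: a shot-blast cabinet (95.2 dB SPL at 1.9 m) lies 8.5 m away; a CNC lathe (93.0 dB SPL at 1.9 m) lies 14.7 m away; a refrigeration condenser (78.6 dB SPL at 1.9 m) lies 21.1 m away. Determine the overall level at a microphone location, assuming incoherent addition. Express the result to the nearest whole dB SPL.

83 dB SPL

First find each source's level at the receiver (point-source: −20·log₁₀(r/r_ref)), then combine on an intensity basis.
shot-blast cabinet: 95.2 − 20·log₁₀(8.5/1.9) = 95.2 − 13.01 = 82.19 dB SPL.
CNC lathe: 93.0 − 20·log₁₀(14.7/1.9) = 93.0 − 17.77 = 75.23 dB SPL.
refrigeration condenser: 78.6 − 20·log₁₀(21.1/1.9) = 78.6 − 20.91 = 57.69 dB SPL.
Σ 10^(L/10) = 1.994e+08 → L_total = 10·log₁₀(1.994e+08) = 83.00 dB SPL.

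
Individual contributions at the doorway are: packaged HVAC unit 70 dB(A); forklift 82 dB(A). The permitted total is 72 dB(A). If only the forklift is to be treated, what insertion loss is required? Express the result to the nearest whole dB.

14 dB

Everything except the forklift sums to 10^(70/10) = 1.000e+07 in linear terms, 70.00 dB(A).
To meet 72 dB(A) overall, the treated forklift may contribute at most 10^(72/10) − 1.000e+07 = 5.849e+06, i.e. 67.67 dB(A).
So the forklift must be reduced from 82 to 67.67 dB(A): IL = 14.33 dB.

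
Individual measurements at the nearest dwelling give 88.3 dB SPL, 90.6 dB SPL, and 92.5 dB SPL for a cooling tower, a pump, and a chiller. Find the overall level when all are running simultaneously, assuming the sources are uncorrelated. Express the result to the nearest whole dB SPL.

For uncorrelated sources the intensities add, so convert each level to linear form, sum, and take 10·log₁₀ of the total.
Σ 10^(L/10) = 10^(88.3/10) + 10^(90.6/10) + 10^(92.5/10) = 3.603e+09.
L_total = 10·log₁₀(3.603e+09) = 95.57 dB SPL.

96 dB SPL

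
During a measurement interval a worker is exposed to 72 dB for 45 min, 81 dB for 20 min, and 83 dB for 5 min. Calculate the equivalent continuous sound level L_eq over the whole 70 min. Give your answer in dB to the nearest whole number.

The energy average is taken in the linear domain: L_eq = 10·log₁₀[(Σ tᵢ·10^(Lᵢ/10))/T], T = 70 min.
Σ tᵢ·10^(Lᵢ/10) = 45·10^(72/10) + 20·10^(81/10) + 5·10^(83/10) = 4.229e+09.
L_eq = 10·log₁₀(4.229e+09/70) = 77.81 dB.

78 dB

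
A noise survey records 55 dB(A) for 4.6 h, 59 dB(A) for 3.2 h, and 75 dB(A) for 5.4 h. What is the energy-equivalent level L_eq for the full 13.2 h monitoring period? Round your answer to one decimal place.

71.2 dB(A)

L_eq = 10·log₁₀[(1/T)·Σ tᵢ·10^(Lᵢ/10)] with T = 13.2 h.
Σ tᵢ·10^(Lᵢ/10) = 4.6·10^(55/10) + 3.2·10^(59/10) + 5.4·10^(75/10) = 1.748e+08.
L_eq = 10·log₁₀(1.748e+08/13.2) = 71.22 dB(A).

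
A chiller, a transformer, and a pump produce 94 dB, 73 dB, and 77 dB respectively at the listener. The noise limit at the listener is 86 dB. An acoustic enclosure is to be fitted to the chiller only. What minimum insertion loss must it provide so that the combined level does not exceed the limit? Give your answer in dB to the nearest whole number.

The untreated sources together contribute 10^(73/10) + 10^(77/10) = 7.007e+07, i.e. 78.46 dB.
To meet 86 dB overall, the treated chiller may contribute at most 10^(86/10) − 7.007e+07 = 3.280e+08, i.e. 85.16 dB.
Required insertion loss = 94 − 85.16 = 8.84 dB.

9 dB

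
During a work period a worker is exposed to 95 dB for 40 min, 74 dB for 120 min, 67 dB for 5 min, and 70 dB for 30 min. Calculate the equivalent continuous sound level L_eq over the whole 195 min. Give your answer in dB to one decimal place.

88.2 dB

The energy average is taken in the linear domain: L_eq = 10·log₁₀[(Σ tᵢ·10^(Lᵢ/10))/T], T = 195 min.
Σ tᵢ·10^(Lᵢ/10) = 40·10^(95/10) + 120·10^(74/10) + 5·10^(67/10) + 30·10^(70/10) = 1.298e+11.
L_eq = 10·log₁₀(1.298e+11/195) = 88.23 dB.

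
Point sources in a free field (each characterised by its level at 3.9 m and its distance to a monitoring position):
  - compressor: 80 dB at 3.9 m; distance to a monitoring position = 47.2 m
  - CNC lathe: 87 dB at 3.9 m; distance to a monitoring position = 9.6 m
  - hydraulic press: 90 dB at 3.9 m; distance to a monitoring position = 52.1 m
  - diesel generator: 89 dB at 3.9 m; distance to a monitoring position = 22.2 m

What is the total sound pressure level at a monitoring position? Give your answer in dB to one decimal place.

Apply inverse-square spreading to bring every level to the receiver, then sum 10^(L/10).
compressor: 80 − 20·log₁₀(47.2/3.9) = 80 − 21.66 = 58.34 dB.
CNC lathe: 87 − 20·log₁₀(9.6/3.9) = 87 − 7.82 = 79.18 dB.
hydraulic press: 90 − 20·log₁₀(52.1/3.9) = 90 − 22.52 = 67.48 dB.
diesel generator: 89 − 20·log₁₀(22.2/3.9) = 89 − 15.11 = 73.89 dB.
Σ 10^(L/10) = 1.135e+08 → L_total = 10·log₁₀(1.135e+08) = 80.55 dB.

80.6 dB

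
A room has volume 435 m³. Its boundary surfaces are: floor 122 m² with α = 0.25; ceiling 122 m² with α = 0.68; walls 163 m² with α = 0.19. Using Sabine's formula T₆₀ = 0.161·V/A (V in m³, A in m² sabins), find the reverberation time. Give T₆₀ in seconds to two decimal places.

0.48 s

A = Σ Sᵢαᵢ = 122·0.25 + 122·0.68 + 163·0.19 = 144.43 m².
T₆₀ = 0.161 × 435 / 144.43 = 0.485 s.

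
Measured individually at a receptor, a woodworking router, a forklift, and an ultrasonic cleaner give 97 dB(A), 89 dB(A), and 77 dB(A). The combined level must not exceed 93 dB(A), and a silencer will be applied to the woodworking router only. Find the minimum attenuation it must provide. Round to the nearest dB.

Everything except the woodworking router sums to 10^(89/10) + 10^(77/10) = 8.444e+08 in linear terms, 89.27 dB(A).
To meet 93 dB(A) overall, the treated woodworking router may contribute at most 10^(93/10) − 8.444e+08 = 1.151e+09, i.e. 90.61 dB(A).
Required insertion loss = 97 − 90.61 = 6.39 dB.

6 dB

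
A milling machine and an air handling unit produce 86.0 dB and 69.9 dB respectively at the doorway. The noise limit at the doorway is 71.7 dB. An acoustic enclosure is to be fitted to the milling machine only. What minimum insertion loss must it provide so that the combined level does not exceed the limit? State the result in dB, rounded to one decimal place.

Everything except the milling machine sums to 10^(69.9/10) = 9.772e+06 in linear terms, 69.90 dB.
To meet 71.7 dB overall, the treated milling machine may contribute at most 10^(71.7/10) − 9.772e+06 = 5.019e+06, i.e. 67.01 dB.
So the milling machine must be reduced from 86.0 to 67.01 dB: IL = 18.99 dB.

19.0 dB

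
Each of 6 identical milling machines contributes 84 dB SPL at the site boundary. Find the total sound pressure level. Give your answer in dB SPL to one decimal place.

N identical incoherent sources raise the level by 10·log₁₀ N.
L_total = 84 + 10·log₁₀(6) = 84 + 7.782 = 91.78 dB SPL.

91.8 dB SPL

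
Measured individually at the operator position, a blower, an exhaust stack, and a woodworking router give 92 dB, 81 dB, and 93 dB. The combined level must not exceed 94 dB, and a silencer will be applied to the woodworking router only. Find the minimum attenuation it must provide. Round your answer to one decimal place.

4.0 dB

The untreated sources together contribute 10^(92/10) + 10^(81/10) = 1.711e+09, i.e. 92.33 dB.
To meet 94 dB overall, the treated woodworking router may contribute at most 10^(94/10) − 1.711e+09 = 8.011e+08, i.e. 89.04 dB.
Required insertion loss = 93 − 89.04 = 3.96 dB.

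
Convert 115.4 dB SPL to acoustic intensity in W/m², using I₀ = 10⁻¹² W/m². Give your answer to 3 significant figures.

I = I₀·10^(L/10) = 10⁻¹² × 10^(115.4/10) = 10^(-0.460).

0.347 W/m²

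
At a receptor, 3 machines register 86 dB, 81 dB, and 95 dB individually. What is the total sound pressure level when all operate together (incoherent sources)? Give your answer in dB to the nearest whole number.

96 dB

Incoherent sources combine by intensity addition: L_total = 10·log₁₀(Σ 10^(L_i/10)).
Σ 10^(L/10) = 10^(86/10) + 10^(81/10) + 10^(95/10) = 3.686e+09.
L_total = 10·log₁₀(3.686e+09) = 95.67 dB.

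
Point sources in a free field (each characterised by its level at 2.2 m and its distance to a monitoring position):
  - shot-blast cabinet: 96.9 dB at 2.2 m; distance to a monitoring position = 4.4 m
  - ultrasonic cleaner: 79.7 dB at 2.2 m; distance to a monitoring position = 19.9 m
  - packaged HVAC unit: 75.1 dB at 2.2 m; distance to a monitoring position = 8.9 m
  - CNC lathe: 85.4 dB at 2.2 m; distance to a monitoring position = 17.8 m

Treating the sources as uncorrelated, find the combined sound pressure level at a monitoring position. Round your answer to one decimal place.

Propagate each source to the receiver with L = L_ref − 20·log₁₀(r/r_ref), then add intensities.
shot-blast cabinet: 96.9 − 20·log₁₀(4.4/2.2) = 96.9 − 6.02 = 90.88 dB.
ultrasonic cleaner: 79.7 − 20·log₁₀(19.9/2.2) = 79.7 − 19.13 = 60.57 dB.
packaged HVAC unit: 75.1 − 20·log₁₀(8.9/2.2) = 75.1 − 12.14 = 62.96 dB.
CNC lathe: 85.4 − 20·log₁₀(17.8/2.2) = 85.4 − 18.16 = 67.24 dB.
Σ 10^(L/10) = 1.233e+09 → L_total = 10·log₁₀(1.233e+09) = 90.91 dB.

90.9 dB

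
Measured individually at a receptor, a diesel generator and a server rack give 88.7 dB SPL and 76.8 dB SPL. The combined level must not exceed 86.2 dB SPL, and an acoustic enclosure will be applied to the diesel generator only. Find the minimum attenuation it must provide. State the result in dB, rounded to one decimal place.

The untreated sources together contribute 10^(76.8/10) = 4.786e+07, i.e. 76.80 dB SPL.
To meet 86.2 dB SPL overall, the treated diesel generator may contribute at most 10^(86.2/10) − 4.786e+07 = 3.690e+08, i.e. 85.67 dB SPL.
Required insertion loss = 88.7 − 85.67 = 3.03 dB.

3.0 dB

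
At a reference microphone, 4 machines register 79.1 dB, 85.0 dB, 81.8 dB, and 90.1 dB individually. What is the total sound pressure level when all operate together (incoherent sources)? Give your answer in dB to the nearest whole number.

Incoherent sources combine by intensity addition: L_total = 10·log₁₀(Σ 10^(L_i/10)).
Σ 10^(L/10) = 10^(79.1/10) + 10^(85.0/10) + 10^(81.8/10) + 10^(90.1/10) = 1.572e+09.
L_total = 10·log₁₀(1.572e+09) = 91.96 dB.

92 dB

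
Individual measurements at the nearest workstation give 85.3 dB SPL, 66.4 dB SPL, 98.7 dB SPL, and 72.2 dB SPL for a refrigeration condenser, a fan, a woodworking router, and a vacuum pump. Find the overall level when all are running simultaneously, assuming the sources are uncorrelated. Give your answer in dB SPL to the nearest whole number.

Incoherent sources combine by intensity addition: L_total = 10·log₁₀(Σ 10^(L_i/10)).
Σ 10^(L/10) = 10^(85.3/10) + 10^(66.4/10) + 10^(98.7/10) + 10^(72.2/10) = 7.773e+09.
L_total = 10·log₁₀(7.773e+09) = 98.91 dB SPL.

99 dB SPL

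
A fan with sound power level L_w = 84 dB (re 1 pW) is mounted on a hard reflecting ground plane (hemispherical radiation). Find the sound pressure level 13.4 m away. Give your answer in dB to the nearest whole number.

The power spreads over a hemisphere of area 2π·r², so L_p = L_w − 10·log₁₀(2π·r²).
2π·r² = 1128 m², 10·log₁₀ of that is 30.524 dB.
L_p = 84 − 30.524 = 53.48 dB.

53 dB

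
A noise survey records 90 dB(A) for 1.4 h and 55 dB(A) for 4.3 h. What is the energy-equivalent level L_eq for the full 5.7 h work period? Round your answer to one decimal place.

83.9 dB(A)

L_eq = 10·log₁₀[(1/T)·Σ tᵢ·10^(Lᵢ/10)] with T = 5.7 h.
Σ tᵢ·10^(Lᵢ/10) = 1.4·10^(90/10) + 4.3·10^(55/10) = 1.401e+09.
L_eq = 10·log₁₀(1.401e+09/5.7) = 83.91 dB(A).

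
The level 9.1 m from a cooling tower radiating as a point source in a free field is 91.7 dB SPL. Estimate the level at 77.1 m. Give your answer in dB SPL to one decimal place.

73.1 dB SPL

Point-source attenuation: ΔL = 20·log₁₀(r₂/r₁) = 20·log₁₀(77.1/9.1) = 18.560 dB.
L₂ = 91.7 − 20·log₁₀(77.1/9.1) = 91.7 − 18.560 = 73.14 dB SPL.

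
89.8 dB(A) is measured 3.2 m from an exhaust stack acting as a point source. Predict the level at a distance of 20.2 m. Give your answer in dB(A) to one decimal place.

73.8 dB(A)

Spherical spreading from a point source gives a 20·log₁₀(r₂/r₁) drop.
L₂ = 89.8 − 20·log₁₀(20.2/3.2) = 89.8 − 16.004 = 73.80 dB(A).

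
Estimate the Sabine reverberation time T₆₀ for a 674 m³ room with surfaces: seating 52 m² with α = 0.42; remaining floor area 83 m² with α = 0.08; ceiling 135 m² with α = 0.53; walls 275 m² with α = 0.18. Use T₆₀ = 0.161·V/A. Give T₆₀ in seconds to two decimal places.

0.73 s

Summing Sᵢαᵢ: 52·0.42 + 83·0.08 + 135·0.53 + 275·0.18 = 149.53 m².
T₆₀ = 0.161 × 674 / 149.53 = 0.726 s.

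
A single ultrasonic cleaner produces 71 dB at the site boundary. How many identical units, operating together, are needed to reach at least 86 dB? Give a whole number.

32

Need L₁ + 10·log₁₀ N ≥ 86, i.e. log₁₀ N ≥ 1.50.
N ≥ 10^(15.0/10) = 31.623, so N = 32.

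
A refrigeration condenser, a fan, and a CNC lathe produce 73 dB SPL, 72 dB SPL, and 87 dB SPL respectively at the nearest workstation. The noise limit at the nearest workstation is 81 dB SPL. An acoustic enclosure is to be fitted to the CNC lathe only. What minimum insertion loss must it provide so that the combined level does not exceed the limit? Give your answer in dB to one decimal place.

7.5 dB

The untreated sources together contribute 10^(73/10) + 10^(72/10) = 3.580e+07, i.e. 75.54 dB SPL.
To meet 81 dB SPL overall, the treated CNC lathe may contribute at most 10^(81/10) − 3.580e+07 = 9.009e+07, i.e. 79.55 dB SPL.
So the CNC lathe must be reduced from 87 to 79.55 dB SPL: IL = 7.45 dB.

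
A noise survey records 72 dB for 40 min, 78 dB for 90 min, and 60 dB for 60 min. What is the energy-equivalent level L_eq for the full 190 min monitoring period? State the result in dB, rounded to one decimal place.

Weight each interval's intensity by its duration and average over T = 190 min:
Σ tᵢ·10^(Lᵢ/10) = 40·10^(72/10) + 90·10^(78/10) + 60·10^(60/10) = 6.373e+09.
L_eq = 10·log₁₀(6.373e+09/190) = 75.26 dB.

75.3 dB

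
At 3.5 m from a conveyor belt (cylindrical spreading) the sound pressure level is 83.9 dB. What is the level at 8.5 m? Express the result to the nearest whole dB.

80 dB

Line-source attenuation: ΔL = 10·log₁₀(r₂/r₁) = 10·log₁₀(8.5/3.5) = 3.854 dB.
L₂ = 83.9 − 10·log₁₀(8.5/3.5) = 83.9 − 3.854 = 80.05 dB.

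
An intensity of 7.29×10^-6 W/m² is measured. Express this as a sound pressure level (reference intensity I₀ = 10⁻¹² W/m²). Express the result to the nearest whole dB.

L = 10·log₁₀(I/I₀) = 10·log₁₀(7.29×10^-6/10⁻¹²) = 10·log₁₀(7.29×10^6).
L = 10·(0.8627 + 6) = 68.63 dB.

69 dB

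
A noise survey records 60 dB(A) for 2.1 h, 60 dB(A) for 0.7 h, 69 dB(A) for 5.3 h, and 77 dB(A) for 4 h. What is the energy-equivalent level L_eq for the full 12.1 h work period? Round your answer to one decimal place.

The energy average is taken in the linear domain: L_eq = 10·log₁₀[(Σ tᵢ·10^(Lᵢ/10))/T], T = 12.1 h.
Σ tᵢ·10^(Lᵢ/10) = 2.1·10^(60/10) + 0.7·10^(60/10) + 5.3·10^(69/10) + 4·10^(77/10) = 2.454e+08.
L_eq = 10·log₁₀(2.454e+08/12.1) = 73.07 dB(A).

73.1 dB(A)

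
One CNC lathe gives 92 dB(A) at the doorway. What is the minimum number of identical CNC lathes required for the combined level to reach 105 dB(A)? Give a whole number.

N identical sources give L₁ + 10·log₁₀ N, so require 10·log₁₀ N ≥ 105 − 92 = 13.0 dB.
N ≥ 10^(13.0/10) = 19.953, so N = 20.

20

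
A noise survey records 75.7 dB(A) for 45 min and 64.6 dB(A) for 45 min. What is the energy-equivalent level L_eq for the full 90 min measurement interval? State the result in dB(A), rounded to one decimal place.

The energy average is taken in the linear domain: L_eq = 10·log₁₀[(Σ tᵢ·10^(Lᵢ/10))/T], T = 90 min.
Σ tᵢ·10^(Lᵢ/10) = 45·10^(75.7/10) + 45·10^(64.6/10) = 1.802e+09.
L_eq = 10·log₁₀(1.802e+09/90) = 73.01 dB(A).

73.0 dB(A)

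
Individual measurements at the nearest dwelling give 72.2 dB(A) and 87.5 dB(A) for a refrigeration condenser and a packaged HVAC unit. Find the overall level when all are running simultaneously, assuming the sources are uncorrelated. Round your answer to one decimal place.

87.6 dB(A)

Incoherent sources combine by intensity addition: L_total = 10·log₁₀(Σ 10^(L_i/10)).
Σ 10^(L/10) = 10^(72.2/10) + 10^(87.5/10) = 5.789e+08.
L_total = 10·log₁₀(5.789e+08) = 87.63 dB(A).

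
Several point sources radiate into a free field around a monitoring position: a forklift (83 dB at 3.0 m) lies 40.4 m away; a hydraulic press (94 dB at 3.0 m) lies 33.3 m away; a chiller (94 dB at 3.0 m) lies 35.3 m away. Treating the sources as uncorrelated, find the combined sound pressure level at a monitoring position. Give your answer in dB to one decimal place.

First find each source's level at the receiver (point-source: −20·log₁₀(r/r_ref)), then combine on an intensity basis.
forklift: 83 − 20·log₁₀(40.4/3.0) = 83 − 22.59 = 60.41 dB.
hydraulic press: 94 − 20·log₁₀(33.3/3.0) = 94 − 20.91 = 73.09 dB.
chiller: 94 − 20·log₁₀(35.3/3.0) = 94 − 21.41 = 72.59 dB.
Σ 10^(L/10) = 3.963e+07 → L_total = 10·log₁₀(3.963e+07) = 75.98 dB.

76.0 dB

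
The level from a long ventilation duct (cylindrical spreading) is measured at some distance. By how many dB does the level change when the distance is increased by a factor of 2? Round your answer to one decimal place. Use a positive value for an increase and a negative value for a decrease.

-3.0 dB

Line-source spreading: ΔL = −10·log₁₀(r₂/r₁).
ΔL = −10·log₁₀(2) = -3.01 dB.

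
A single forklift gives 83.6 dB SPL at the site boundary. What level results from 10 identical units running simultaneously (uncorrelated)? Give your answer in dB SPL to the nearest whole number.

94 dB SPL

N identical incoherent sources raise the level by 10·log₁₀ N.
L_total = 83.6 + 10·log₁₀(10) = 83.6 + 10.000 = 93.60 dB SPL.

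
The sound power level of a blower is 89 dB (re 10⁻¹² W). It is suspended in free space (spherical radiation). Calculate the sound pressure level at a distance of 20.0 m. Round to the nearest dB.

The power spreads over a sphere of area 4π·r², so L_p = L_w − 10·log₁₀(4π·r²).
4π·r² = 5027 m², 10·log₁₀ of that is 37.013 dB.
L_p = 89 − 37.013 = 51.99 dB.

52 dB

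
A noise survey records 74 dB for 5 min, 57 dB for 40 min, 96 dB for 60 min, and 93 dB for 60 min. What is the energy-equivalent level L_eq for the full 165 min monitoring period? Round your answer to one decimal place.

L_eq = 10·log₁₀[(1/T)·Σ tᵢ·10^(Lᵢ/10)] with T = 165 min.
Σ tᵢ·10^(Lᵢ/10) = 5·10^(74/10) + 40·10^(57/10) + 60·10^(96/10) + 60·10^(93/10) = 3.587e+11.
L_eq = 10·log₁₀(3.587e+11/165) = 93.37 dB.

93.4 dB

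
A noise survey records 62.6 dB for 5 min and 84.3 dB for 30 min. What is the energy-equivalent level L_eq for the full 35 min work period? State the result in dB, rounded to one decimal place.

83.6 dB

The energy average is taken in the linear domain: L_eq = 10·log₁₀[(Σ tᵢ·10^(Lᵢ/10))/T], T = 35 min.
Σ tᵢ·10^(Lᵢ/10) = 5·10^(62.6/10) + 30·10^(84.3/10) = 8.084e+09.
L_eq = 10·log₁₀(8.084e+09/35) = 83.64 dB.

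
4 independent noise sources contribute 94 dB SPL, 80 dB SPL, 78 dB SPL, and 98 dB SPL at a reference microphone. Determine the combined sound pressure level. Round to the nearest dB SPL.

Incoherent sources combine by intensity addition: L_total = 10·log₁₀(Σ 10^(L_i/10)).
Σ 10^(L/10) = 10^(94/10) + 10^(80/10) + 10^(78/10) + 10^(98/10) = 8.985e+09.
L_total = 10·log₁₀(8.985e+09) = 99.53 dB SPL.

100 dB SPL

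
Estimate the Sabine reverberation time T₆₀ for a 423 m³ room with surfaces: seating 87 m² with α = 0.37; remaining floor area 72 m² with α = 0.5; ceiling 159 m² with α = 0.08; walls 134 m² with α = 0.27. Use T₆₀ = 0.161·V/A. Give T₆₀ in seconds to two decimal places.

0.58 s

Total absorption A = 87·0.37 + 72·0.5 + 159·0.08 + 134·0.27 = 117.09 m² sabins.
T₆₀ = 0.161·V/A = 0.161·423/117.09 = 0.582 s.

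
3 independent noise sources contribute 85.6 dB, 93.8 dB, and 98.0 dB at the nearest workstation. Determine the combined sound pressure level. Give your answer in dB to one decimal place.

99.6 dB

Incoherent sources combine by intensity addition: L_total = 10·log₁₀(Σ 10^(L_i/10)).
Σ 10^(L/10) = 10^(85.6/10) + 10^(93.8/10) + 10^(98.0/10) = 9.071e+09.
L_total = 10·log₁₀(9.071e+09) = 99.58 dB.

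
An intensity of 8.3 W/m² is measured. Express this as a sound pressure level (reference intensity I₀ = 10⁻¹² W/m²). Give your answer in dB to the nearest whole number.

Dividing by I₀ shifts the exponent by 12: I/I₀ = 8.3×10^12.
L = 10·(0.9191 + 12) = 129.19 dB.

129 dB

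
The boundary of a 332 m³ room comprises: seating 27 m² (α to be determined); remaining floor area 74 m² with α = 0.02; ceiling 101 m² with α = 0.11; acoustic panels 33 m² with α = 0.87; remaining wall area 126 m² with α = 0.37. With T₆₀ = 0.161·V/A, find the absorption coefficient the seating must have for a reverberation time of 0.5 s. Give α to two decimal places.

A = 0.161·V/T₆₀ = 0.161·332/0.5 = 106.90 m² sabins.
Absorption from the other surfaces = 74·0.02 + 101·0.11 + 33·0.87 + 126·0.37 = 87.92 m², so the seating must supply 18.98 m² over 27 m².
α = 18.98/27 = 0.703.

0.70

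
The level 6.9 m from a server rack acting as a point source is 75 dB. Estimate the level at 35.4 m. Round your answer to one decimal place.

Spherical spreading from a point source gives a 20·log₁₀(r₂/r₁) drop.
L₂ = 75 − 20·log₁₀(35.4/6.9) = 75 − 14.203 = 60.80 dB.

60.8 dB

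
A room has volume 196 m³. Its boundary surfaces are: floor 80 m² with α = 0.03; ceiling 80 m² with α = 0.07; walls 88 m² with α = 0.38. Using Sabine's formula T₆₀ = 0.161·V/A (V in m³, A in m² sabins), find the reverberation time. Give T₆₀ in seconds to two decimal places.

0.76 s

A = Σ Sᵢαᵢ = 80·0.03 + 80·0.07 + 88·0.38 = 41.44 m².
T₆₀ = 0.161 × 196 / 41.44 = 0.761 s.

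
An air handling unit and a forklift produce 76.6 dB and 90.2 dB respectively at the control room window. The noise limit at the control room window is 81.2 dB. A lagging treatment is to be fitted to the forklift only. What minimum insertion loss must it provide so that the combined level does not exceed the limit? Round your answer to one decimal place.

10.8 dB

Fixed contribution from the other source: Σ 10^(L/10) = 10^(76.6/10) = 4.571e+07 (76.60 dB).
The limit corresponds to 10^(81.2/10) = 1.318e+08; subtracting the fixed part leaves 8.612e+07 for the forklift, i.e. 79.35 dB.
Required insertion loss = 90.2 − 79.35 = 10.85 dB.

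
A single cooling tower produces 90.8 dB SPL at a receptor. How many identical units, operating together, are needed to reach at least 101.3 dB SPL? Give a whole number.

The shortfall is 101.3 − 90.8 = 10.5 dB, and N units add 10·log₁₀ N, so need 10·log₁₀ N ≥ 10.5.
N ≥ 10^(10.5/10) = 11.220, so N = 12.

12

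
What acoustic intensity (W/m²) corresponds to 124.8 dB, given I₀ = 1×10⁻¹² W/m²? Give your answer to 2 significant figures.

3.0 W/m²

I/I₀ = 10^(124.8/10) = 3.02e+12, so I = 3.02e+12 × 10⁻¹² W/m².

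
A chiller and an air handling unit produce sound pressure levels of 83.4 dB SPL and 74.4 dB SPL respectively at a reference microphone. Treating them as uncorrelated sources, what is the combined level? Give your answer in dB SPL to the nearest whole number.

84 dB SPL

For uncorrelated sources the intensities add, so convert each level to linear form, sum, and take 10·log₁₀ of the total.
Σ 10^(L/10) = 10^(83.4/10) + 10^(74.4/10) = 2.463e+08.
L_total = 10·log₁₀(2.463e+08) = 83.91 dB SPL.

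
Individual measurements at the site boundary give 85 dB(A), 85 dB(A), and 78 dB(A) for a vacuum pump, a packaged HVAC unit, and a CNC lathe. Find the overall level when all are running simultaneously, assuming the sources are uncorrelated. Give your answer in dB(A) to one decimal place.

For uncorrelated sources the intensities add, so convert each level to linear form, sum, and take 10·log₁₀ of the total.
Σ 10^(L/10) = 10^(85/10) + 10^(85/10) + 10^(78/10) = 6.956e+08.
L_total = 10·log₁₀(6.956e+08) = 88.42 dB(A).

88.4 dB(A)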